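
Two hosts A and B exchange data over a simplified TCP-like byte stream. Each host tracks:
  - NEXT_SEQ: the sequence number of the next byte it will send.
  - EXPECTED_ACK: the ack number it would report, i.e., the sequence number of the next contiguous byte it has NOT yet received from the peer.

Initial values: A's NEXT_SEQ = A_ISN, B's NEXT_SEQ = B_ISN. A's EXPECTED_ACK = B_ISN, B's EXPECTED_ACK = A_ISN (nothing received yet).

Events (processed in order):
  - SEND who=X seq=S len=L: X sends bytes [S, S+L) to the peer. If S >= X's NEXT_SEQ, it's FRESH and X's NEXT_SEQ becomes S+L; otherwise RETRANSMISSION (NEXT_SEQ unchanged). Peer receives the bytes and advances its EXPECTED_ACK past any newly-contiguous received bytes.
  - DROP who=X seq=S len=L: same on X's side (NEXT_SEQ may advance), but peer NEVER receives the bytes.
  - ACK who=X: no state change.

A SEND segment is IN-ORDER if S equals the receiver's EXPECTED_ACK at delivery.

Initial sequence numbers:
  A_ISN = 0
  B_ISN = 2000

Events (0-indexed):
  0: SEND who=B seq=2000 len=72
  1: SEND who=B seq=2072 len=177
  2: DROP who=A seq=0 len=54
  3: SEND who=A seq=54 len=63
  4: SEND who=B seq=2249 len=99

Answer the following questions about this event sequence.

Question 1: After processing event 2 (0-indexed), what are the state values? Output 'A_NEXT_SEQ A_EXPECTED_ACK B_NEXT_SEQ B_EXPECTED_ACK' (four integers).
After event 0: A_seq=0 A_ack=2072 B_seq=2072 B_ack=0
After event 1: A_seq=0 A_ack=2249 B_seq=2249 B_ack=0
After event 2: A_seq=54 A_ack=2249 B_seq=2249 B_ack=0

54 2249 2249 0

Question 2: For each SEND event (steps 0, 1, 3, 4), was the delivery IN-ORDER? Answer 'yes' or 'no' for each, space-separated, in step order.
Answer: yes yes no yes

Derivation:
Step 0: SEND seq=2000 -> in-order
Step 1: SEND seq=2072 -> in-order
Step 3: SEND seq=54 -> out-of-order
Step 4: SEND seq=2249 -> in-order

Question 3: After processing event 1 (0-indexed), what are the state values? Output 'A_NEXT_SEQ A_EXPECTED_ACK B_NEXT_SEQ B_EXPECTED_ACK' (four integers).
After event 0: A_seq=0 A_ack=2072 B_seq=2072 B_ack=0
After event 1: A_seq=0 A_ack=2249 B_seq=2249 B_ack=0

0 2249 2249 0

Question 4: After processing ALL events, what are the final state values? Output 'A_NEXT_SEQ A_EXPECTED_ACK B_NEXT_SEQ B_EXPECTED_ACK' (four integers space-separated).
After event 0: A_seq=0 A_ack=2072 B_seq=2072 B_ack=0
After event 1: A_seq=0 A_ack=2249 B_seq=2249 B_ack=0
After event 2: A_seq=54 A_ack=2249 B_seq=2249 B_ack=0
After event 3: A_seq=117 A_ack=2249 B_seq=2249 B_ack=0
After event 4: A_seq=117 A_ack=2348 B_seq=2348 B_ack=0

Answer: 117 2348 2348 0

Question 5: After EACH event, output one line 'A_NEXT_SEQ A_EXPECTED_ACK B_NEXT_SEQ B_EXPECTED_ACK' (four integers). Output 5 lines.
0 2072 2072 0
0 2249 2249 0
54 2249 2249 0
117 2249 2249 0
117 2348 2348 0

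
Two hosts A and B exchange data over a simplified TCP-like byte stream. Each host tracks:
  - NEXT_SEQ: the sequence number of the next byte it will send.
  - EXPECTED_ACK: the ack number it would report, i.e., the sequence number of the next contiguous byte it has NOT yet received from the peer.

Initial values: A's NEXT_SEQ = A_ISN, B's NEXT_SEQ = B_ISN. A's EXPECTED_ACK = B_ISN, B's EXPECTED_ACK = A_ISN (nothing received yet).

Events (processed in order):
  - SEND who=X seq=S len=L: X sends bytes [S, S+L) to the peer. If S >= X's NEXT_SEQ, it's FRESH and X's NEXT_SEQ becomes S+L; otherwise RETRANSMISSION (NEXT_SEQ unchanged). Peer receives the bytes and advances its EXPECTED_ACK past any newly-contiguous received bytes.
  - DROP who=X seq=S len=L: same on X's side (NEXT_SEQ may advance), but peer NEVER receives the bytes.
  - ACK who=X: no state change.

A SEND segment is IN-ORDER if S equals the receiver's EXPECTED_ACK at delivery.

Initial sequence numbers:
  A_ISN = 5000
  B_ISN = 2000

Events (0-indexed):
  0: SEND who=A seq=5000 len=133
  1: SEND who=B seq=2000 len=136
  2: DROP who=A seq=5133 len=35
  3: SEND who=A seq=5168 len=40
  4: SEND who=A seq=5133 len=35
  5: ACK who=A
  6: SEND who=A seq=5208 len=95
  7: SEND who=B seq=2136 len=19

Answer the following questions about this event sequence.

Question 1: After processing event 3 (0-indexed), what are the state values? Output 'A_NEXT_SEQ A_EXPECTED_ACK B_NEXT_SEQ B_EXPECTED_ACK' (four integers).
After event 0: A_seq=5133 A_ack=2000 B_seq=2000 B_ack=5133
After event 1: A_seq=5133 A_ack=2136 B_seq=2136 B_ack=5133
After event 2: A_seq=5168 A_ack=2136 B_seq=2136 B_ack=5133
After event 3: A_seq=5208 A_ack=2136 B_seq=2136 B_ack=5133

5208 2136 2136 5133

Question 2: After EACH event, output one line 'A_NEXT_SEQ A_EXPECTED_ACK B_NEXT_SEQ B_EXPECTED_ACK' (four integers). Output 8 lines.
5133 2000 2000 5133
5133 2136 2136 5133
5168 2136 2136 5133
5208 2136 2136 5133
5208 2136 2136 5208
5208 2136 2136 5208
5303 2136 2136 5303
5303 2155 2155 5303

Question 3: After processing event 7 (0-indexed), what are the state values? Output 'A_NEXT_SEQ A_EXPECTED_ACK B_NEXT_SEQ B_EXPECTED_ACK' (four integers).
After event 0: A_seq=5133 A_ack=2000 B_seq=2000 B_ack=5133
After event 1: A_seq=5133 A_ack=2136 B_seq=2136 B_ack=5133
After event 2: A_seq=5168 A_ack=2136 B_seq=2136 B_ack=5133
After event 3: A_seq=5208 A_ack=2136 B_seq=2136 B_ack=5133
After event 4: A_seq=5208 A_ack=2136 B_seq=2136 B_ack=5208
After event 5: A_seq=5208 A_ack=2136 B_seq=2136 B_ack=5208
After event 6: A_seq=5303 A_ack=2136 B_seq=2136 B_ack=5303
After event 7: A_seq=5303 A_ack=2155 B_seq=2155 B_ack=5303

5303 2155 2155 5303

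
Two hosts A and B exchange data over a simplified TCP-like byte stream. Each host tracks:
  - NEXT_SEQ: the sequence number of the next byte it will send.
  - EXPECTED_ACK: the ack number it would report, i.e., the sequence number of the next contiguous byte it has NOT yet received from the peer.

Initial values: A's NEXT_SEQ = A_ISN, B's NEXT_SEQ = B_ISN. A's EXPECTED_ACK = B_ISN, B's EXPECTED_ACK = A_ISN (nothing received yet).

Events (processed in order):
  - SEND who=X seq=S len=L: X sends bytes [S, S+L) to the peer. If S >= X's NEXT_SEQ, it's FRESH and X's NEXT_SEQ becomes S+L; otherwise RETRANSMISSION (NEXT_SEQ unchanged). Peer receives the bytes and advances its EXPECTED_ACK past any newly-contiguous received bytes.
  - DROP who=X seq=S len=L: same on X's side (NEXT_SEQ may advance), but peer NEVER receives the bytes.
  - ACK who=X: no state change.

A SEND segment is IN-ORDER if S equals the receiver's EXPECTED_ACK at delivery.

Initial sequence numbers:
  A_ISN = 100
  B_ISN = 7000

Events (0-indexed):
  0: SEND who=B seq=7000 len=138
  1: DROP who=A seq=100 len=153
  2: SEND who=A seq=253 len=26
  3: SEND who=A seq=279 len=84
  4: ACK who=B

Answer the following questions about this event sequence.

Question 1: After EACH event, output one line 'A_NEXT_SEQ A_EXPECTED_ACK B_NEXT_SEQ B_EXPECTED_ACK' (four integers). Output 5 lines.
100 7138 7138 100
253 7138 7138 100
279 7138 7138 100
363 7138 7138 100
363 7138 7138 100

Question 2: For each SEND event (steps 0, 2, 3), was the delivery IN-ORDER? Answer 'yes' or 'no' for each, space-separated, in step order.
Step 0: SEND seq=7000 -> in-order
Step 2: SEND seq=253 -> out-of-order
Step 3: SEND seq=279 -> out-of-order

Answer: yes no no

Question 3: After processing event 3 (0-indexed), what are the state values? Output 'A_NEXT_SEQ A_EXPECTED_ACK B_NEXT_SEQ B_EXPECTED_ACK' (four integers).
After event 0: A_seq=100 A_ack=7138 B_seq=7138 B_ack=100
After event 1: A_seq=253 A_ack=7138 B_seq=7138 B_ack=100
After event 2: A_seq=279 A_ack=7138 B_seq=7138 B_ack=100
After event 3: A_seq=363 A_ack=7138 B_seq=7138 B_ack=100

363 7138 7138 100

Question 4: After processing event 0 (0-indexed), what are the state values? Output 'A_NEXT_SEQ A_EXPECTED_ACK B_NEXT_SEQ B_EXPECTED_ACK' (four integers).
After event 0: A_seq=100 A_ack=7138 B_seq=7138 B_ack=100

100 7138 7138 100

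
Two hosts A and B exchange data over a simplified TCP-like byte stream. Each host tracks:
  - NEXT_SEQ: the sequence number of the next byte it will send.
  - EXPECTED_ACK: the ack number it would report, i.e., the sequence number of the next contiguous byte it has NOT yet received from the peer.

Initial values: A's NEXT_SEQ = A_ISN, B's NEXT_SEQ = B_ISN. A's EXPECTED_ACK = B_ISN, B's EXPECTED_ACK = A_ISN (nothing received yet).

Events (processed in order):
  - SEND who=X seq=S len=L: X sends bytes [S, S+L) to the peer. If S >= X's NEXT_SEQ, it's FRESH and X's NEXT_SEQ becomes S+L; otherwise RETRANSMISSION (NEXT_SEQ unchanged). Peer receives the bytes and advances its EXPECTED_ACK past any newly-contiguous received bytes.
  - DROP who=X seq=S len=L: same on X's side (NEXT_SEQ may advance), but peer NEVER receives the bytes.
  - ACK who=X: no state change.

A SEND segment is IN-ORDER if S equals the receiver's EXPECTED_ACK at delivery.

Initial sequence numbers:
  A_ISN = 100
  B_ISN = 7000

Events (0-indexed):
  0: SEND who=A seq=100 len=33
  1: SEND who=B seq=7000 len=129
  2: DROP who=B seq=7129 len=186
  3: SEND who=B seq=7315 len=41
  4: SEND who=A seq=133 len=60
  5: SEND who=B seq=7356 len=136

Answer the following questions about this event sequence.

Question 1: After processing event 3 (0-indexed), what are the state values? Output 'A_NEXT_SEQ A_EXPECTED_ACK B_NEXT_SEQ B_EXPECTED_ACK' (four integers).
After event 0: A_seq=133 A_ack=7000 B_seq=7000 B_ack=133
After event 1: A_seq=133 A_ack=7129 B_seq=7129 B_ack=133
After event 2: A_seq=133 A_ack=7129 B_seq=7315 B_ack=133
After event 3: A_seq=133 A_ack=7129 B_seq=7356 B_ack=133

133 7129 7356 133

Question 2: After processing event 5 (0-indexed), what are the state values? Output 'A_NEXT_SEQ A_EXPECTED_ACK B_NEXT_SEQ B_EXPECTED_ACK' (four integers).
After event 0: A_seq=133 A_ack=7000 B_seq=7000 B_ack=133
After event 1: A_seq=133 A_ack=7129 B_seq=7129 B_ack=133
After event 2: A_seq=133 A_ack=7129 B_seq=7315 B_ack=133
After event 3: A_seq=133 A_ack=7129 B_seq=7356 B_ack=133
After event 4: A_seq=193 A_ack=7129 B_seq=7356 B_ack=193
After event 5: A_seq=193 A_ack=7129 B_seq=7492 B_ack=193

193 7129 7492 193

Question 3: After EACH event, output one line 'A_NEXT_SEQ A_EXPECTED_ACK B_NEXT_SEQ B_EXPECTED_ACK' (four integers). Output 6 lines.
133 7000 7000 133
133 7129 7129 133
133 7129 7315 133
133 7129 7356 133
193 7129 7356 193
193 7129 7492 193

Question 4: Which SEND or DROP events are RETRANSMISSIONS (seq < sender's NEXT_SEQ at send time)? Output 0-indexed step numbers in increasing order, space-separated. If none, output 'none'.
Answer: none

Derivation:
Step 0: SEND seq=100 -> fresh
Step 1: SEND seq=7000 -> fresh
Step 2: DROP seq=7129 -> fresh
Step 3: SEND seq=7315 -> fresh
Step 4: SEND seq=133 -> fresh
Step 5: SEND seq=7356 -> fresh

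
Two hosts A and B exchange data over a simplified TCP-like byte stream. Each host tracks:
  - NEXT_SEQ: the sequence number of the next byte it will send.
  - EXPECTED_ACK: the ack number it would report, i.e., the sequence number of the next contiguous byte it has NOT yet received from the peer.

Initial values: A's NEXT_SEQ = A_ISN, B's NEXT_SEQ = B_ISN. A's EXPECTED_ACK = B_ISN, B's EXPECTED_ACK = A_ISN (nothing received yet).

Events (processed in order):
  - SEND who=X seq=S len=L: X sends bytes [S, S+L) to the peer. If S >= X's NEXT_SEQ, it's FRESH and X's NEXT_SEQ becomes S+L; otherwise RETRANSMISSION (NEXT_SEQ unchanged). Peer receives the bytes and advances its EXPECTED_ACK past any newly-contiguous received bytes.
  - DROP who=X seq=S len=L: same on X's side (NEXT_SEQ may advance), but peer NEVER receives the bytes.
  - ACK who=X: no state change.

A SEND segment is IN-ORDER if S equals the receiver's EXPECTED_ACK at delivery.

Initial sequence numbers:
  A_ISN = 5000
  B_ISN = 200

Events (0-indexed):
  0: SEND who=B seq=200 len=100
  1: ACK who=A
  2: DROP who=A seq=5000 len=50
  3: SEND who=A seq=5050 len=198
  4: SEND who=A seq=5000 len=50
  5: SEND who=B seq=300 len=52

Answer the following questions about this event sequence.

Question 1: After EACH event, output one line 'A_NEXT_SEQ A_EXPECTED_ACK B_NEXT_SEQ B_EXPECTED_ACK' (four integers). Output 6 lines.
5000 300 300 5000
5000 300 300 5000
5050 300 300 5000
5248 300 300 5000
5248 300 300 5248
5248 352 352 5248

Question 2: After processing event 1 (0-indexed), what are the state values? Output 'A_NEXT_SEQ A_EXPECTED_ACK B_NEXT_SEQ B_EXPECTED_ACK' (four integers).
After event 0: A_seq=5000 A_ack=300 B_seq=300 B_ack=5000
After event 1: A_seq=5000 A_ack=300 B_seq=300 B_ack=5000

5000 300 300 5000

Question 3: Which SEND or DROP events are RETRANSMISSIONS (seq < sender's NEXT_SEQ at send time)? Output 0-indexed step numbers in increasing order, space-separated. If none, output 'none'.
Answer: 4

Derivation:
Step 0: SEND seq=200 -> fresh
Step 2: DROP seq=5000 -> fresh
Step 3: SEND seq=5050 -> fresh
Step 4: SEND seq=5000 -> retransmit
Step 5: SEND seq=300 -> fresh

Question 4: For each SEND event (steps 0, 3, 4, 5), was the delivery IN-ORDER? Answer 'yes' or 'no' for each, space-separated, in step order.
Step 0: SEND seq=200 -> in-order
Step 3: SEND seq=5050 -> out-of-order
Step 4: SEND seq=5000 -> in-order
Step 5: SEND seq=300 -> in-order

Answer: yes no yes yes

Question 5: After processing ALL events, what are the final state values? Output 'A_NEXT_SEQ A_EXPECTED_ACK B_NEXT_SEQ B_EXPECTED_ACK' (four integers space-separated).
Answer: 5248 352 352 5248

Derivation:
After event 0: A_seq=5000 A_ack=300 B_seq=300 B_ack=5000
After event 1: A_seq=5000 A_ack=300 B_seq=300 B_ack=5000
After event 2: A_seq=5050 A_ack=300 B_seq=300 B_ack=5000
After event 3: A_seq=5248 A_ack=300 B_seq=300 B_ack=5000
After event 4: A_seq=5248 A_ack=300 B_seq=300 B_ack=5248
After event 5: A_seq=5248 A_ack=352 B_seq=352 B_ack=5248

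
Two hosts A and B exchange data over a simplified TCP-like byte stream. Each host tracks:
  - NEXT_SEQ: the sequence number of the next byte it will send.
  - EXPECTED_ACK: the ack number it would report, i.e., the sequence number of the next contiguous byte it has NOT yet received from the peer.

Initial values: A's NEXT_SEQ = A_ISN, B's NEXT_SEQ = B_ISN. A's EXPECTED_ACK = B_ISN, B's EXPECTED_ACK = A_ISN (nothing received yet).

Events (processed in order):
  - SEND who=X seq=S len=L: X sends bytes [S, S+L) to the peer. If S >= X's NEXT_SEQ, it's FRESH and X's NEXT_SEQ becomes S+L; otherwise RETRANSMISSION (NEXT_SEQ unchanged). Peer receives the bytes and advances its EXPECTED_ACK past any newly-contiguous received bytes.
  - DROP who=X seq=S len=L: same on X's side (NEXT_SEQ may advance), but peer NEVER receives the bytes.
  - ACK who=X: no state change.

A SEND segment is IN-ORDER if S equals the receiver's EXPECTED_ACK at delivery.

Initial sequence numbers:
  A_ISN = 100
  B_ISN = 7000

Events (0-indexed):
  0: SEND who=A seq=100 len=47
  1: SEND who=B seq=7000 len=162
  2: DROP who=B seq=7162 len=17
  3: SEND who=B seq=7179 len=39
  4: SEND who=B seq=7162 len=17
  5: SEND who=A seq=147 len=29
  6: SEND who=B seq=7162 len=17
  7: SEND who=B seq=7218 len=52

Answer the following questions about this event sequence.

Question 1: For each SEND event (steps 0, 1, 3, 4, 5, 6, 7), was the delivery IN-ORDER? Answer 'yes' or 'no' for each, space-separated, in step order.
Answer: yes yes no yes yes no yes

Derivation:
Step 0: SEND seq=100 -> in-order
Step 1: SEND seq=7000 -> in-order
Step 3: SEND seq=7179 -> out-of-order
Step 4: SEND seq=7162 -> in-order
Step 5: SEND seq=147 -> in-order
Step 6: SEND seq=7162 -> out-of-order
Step 7: SEND seq=7218 -> in-order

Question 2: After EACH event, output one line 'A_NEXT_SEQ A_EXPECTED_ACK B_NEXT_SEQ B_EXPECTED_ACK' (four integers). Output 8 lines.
147 7000 7000 147
147 7162 7162 147
147 7162 7179 147
147 7162 7218 147
147 7218 7218 147
176 7218 7218 176
176 7218 7218 176
176 7270 7270 176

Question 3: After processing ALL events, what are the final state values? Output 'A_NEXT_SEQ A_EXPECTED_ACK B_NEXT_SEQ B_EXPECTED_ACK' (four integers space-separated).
After event 0: A_seq=147 A_ack=7000 B_seq=7000 B_ack=147
After event 1: A_seq=147 A_ack=7162 B_seq=7162 B_ack=147
After event 2: A_seq=147 A_ack=7162 B_seq=7179 B_ack=147
After event 3: A_seq=147 A_ack=7162 B_seq=7218 B_ack=147
After event 4: A_seq=147 A_ack=7218 B_seq=7218 B_ack=147
After event 5: A_seq=176 A_ack=7218 B_seq=7218 B_ack=176
After event 6: A_seq=176 A_ack=7218 B_seq=7218 B_ack=176
After event 7: A_seq=176 A_ack=7270 B_seq=7270 B_ack=176

Answer: 176 7270 7270 176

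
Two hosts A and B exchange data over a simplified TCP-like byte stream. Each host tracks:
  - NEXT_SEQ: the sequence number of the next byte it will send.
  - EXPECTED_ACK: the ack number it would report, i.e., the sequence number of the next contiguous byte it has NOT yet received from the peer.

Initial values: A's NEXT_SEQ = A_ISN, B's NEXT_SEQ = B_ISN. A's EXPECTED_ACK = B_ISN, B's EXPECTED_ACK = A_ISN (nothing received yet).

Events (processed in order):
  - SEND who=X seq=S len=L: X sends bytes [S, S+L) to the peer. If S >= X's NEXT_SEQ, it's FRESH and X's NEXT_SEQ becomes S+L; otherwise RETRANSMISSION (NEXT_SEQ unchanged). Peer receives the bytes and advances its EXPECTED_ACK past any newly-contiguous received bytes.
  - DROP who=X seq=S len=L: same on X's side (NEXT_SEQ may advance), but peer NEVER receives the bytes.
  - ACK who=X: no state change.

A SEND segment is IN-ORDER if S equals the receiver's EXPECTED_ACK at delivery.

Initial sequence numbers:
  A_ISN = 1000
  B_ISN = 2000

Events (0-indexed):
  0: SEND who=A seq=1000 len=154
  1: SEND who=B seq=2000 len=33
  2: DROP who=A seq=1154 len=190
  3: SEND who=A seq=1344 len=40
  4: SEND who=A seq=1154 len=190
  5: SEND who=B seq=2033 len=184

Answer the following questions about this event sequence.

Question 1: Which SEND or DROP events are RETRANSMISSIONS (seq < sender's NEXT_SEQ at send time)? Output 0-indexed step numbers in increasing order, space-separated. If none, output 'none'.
Answer: 4

Derivation:
Step 0: SEND seq=1000 -> fresh
Step 1: SEND seq=2000 -> fresh
Step 2: DROP seq=1154 -> fresh
Step 3: SEND seq=1344 -> fresh
Step 4: SEND seq=1154 -> retransmit
Step 5: SEND seq=2033 -> fresh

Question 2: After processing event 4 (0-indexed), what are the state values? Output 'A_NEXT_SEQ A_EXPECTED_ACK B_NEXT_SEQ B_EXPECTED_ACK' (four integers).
After event 0: A_seq=1154 A_ack=2000 B_seq=2000 B_ack=1154
After event 1: A_seq=1154 A_ack=2033 B_seq=2033 B_ack=1154
After event 2: A_seq=1344 A_ack=2033 B_seq=2033 B_ack=1154
After event 3: A_seq=1384 A_ack=2033 B_seq=2033 B_ack=1154
After event 4: A_seq=1384 A_ack=2033 B_seq=2033 B_ack=1384

1384 2033 2033 1384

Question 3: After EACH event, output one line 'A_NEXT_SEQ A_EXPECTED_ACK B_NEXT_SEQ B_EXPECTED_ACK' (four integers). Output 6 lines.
1154 2000 2000 1154
1154 2033 2033 1154
1344 2033 2033 1154
1384 2033 2033 1154
1384 2033 2033 1384
1384 2217 2217 1384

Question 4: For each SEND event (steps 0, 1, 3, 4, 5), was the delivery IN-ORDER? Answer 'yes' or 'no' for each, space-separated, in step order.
Step 0: SEND seq=1000 -> in-order
Step 1: SEND seq=2000 -> in-order
Step 3: SEND seq=1344 -> out-of-order
Step 4: SEND seq=1154 -> in-order
Step 5: SEND seq=2033 -> in-order

Answer: yes yes no yes yes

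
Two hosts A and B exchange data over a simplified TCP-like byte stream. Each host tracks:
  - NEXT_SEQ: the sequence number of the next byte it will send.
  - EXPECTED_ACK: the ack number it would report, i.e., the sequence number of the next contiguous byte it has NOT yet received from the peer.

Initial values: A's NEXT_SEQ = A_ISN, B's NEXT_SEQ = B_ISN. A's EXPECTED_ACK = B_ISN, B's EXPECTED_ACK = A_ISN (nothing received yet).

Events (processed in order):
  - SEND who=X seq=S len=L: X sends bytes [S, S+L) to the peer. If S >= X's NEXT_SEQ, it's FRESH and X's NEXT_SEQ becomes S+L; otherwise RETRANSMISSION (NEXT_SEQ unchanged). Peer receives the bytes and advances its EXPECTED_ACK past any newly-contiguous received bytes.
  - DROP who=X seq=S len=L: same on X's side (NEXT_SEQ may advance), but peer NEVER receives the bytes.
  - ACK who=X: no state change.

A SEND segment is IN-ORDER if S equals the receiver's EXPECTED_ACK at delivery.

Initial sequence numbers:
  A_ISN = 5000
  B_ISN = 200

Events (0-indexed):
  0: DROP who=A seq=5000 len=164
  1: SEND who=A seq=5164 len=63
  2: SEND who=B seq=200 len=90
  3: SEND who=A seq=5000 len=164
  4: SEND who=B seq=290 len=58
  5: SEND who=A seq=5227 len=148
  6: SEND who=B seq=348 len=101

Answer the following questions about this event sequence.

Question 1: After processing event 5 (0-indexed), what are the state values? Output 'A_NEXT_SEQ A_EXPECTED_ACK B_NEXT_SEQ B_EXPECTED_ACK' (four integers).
After event 0: A_seq=5164 A_ack=200 B_seq=200 B_ack=5000
After event 1: A_seq=5227 A_ack=200 B_seq=200 B_ack=5000
After event 2: A_seq=5227 A_ack=290 B_seq=290 B_ack=5000
After event 3: A_seq=5227 A_ack=290 B_seq=290 B_ack=5227
After event 4: A_seq=5227 A_ack=348 B_seq=348 B_ack=5227
After event 5: A_seq=5375 A_ack=348 B_seq=348 B_ack=5375

5375 348 348 5375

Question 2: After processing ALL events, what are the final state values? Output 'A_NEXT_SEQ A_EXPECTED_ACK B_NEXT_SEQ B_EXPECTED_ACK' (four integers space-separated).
Answer: 5375 449 449 5375

Derivation:
After event 0: A_seq=5164 A_ack=200 B_seq=200 B_ack=5000
After event 1: A_seq=5227 A_ack=200 B_seq=200 B_ack=5000
After event 2: A_seq=5227 A_ack=290 B_seq=290 B_ack=5000
After event 3: A_seq=5227 A_ack=290 B_seq=290 B_ack=5227
After event 4: A_seq=5227 A_ack=348 B_seq=348 B_ack=5227
After event 5: A_seq=5375 A_ack=348 B_seq=348 B_ack=5375
After event 6: A_seq=5375 A_ack=449 B_seq=449 B_ack=5375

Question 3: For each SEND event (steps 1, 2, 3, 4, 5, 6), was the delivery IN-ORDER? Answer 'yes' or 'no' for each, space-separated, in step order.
Answer: no yes yes yes yes yes

Derivation:
Step 1: SEND seq=5164 -> out-of-order
Step 2: SEND seq=200 -> in-order
Step 3: SEND seq=5000 -> in-order
Step 4: SEND seq=290 -> in-order
Step 5: SEND seq=5227 -> in-order
Step 6: SEND seq=348 -> in-order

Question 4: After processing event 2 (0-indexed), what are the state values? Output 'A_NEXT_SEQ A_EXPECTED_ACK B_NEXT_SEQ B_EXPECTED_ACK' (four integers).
After event 0: A_seq=5164 A_ack=200 B_seq=200 B_ack=5000
After event 1: A_seq=5227 A_ack=200 B_seq=200 B_ack=5000
After event 2: A_seq=5227 A_ack=290 B_seq=290 B_ack=5000

5227 290 290 5000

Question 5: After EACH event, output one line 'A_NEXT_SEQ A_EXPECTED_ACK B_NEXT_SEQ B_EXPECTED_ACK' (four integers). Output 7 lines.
5164 200 200 5000
5227 200 200 5000
5227 290 290 5000
5227 290 290 5227
5227 348 348 5227
5375 348 348 5375
5375 449 449 5375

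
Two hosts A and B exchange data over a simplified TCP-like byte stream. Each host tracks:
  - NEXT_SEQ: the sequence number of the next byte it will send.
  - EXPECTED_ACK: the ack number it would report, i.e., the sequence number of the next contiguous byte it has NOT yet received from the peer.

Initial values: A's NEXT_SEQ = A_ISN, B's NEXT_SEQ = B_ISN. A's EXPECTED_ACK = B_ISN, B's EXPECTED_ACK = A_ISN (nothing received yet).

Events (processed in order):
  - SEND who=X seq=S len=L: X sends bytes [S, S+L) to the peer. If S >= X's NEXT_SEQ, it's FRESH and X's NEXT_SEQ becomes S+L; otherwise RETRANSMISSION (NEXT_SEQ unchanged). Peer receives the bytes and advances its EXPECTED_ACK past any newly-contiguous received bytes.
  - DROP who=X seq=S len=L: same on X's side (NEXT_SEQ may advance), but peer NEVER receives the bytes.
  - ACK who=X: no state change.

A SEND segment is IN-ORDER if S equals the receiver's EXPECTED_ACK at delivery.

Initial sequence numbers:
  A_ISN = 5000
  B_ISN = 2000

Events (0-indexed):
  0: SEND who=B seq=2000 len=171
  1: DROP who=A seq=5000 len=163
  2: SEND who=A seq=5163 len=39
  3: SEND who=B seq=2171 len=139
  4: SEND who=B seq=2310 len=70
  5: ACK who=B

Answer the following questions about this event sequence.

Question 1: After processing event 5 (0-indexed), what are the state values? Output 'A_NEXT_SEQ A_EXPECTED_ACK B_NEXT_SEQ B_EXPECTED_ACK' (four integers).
After event 0: A_seq=5000 A_ack=2171 B_seq=2171 B_ack=5000
After event 1: A_seq=5163 A_ack=2171 B_seq=2171 B_ack=5000
After event 2: A_seq=5202 A_ack=2171 B_seq=2171 B_ack=5000
After event 3: A_seq=5202 A_ack=2310 B_seq=2310 B_ack=5000
After event 4: A_seq=5202 A_ack=2380 B_seq=2380 B_ack=5000
After event 5: A_seq=5202 A_ack=2380 B_seq=2380 B_ack=5000

5202 2380 2380 5000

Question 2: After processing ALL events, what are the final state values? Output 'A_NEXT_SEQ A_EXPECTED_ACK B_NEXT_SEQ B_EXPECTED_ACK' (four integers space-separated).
Answer: 5202 2380 2380 5000

Derivation:
After event 0: A_seq=5000 A_ack=2171 B_seq=2171 B_ack=5000
After event 1: A_seq=5163 A_ack=2171 B_seq=2171 B_ack=5000
After event 2: A_seq=5202 A_ack=2171 B_seq=2171 B_ack=5000
After event 3: A_seq=5202 A_ack=2310 B_seq=2310 B_ack=5000
After event 4: A_seq=5202 A_ack=2380 B_seq=2380 B_ack=5000
After event 5: A_seq=5202 A_ack=2380 B_seq=2380 B_ack=5000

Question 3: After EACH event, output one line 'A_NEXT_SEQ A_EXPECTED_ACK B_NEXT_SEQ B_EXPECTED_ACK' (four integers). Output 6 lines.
5000 2171 2171 5000
5163 2171 2171 5000
5202 2171 2171 5000
5202 2310 2310 5000
5202 2380 2380 5000
5202 2380 2380 5000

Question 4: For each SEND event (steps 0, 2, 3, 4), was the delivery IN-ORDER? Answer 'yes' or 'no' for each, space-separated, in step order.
Answer: yes no yes yes

Derivation:
Step 0: SEND seq=2000 -> in-order
Step 2: SEND seq=5163 -> out-of-order
Step 3: SEND seq=2171 -> in-order
Step 4: SEND seq=2310 -> in-order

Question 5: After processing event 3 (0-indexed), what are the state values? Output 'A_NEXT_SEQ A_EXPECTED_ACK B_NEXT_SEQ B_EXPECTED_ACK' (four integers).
After event 0: A_seq=5000 A_ack=2171 B_seq=2171 B_ack=5000
After event 1: A_seq=5163 A_ack=2171 B_seq=2171 B_ack=5000
After event 2: A_seq=5202 A_ack=2171 B_seq=2171 B_ack=5000
After event 3: A_seq=5202 A_ack=2310 B_seq=2310 B_ack=5000

5202 2310 2310 5000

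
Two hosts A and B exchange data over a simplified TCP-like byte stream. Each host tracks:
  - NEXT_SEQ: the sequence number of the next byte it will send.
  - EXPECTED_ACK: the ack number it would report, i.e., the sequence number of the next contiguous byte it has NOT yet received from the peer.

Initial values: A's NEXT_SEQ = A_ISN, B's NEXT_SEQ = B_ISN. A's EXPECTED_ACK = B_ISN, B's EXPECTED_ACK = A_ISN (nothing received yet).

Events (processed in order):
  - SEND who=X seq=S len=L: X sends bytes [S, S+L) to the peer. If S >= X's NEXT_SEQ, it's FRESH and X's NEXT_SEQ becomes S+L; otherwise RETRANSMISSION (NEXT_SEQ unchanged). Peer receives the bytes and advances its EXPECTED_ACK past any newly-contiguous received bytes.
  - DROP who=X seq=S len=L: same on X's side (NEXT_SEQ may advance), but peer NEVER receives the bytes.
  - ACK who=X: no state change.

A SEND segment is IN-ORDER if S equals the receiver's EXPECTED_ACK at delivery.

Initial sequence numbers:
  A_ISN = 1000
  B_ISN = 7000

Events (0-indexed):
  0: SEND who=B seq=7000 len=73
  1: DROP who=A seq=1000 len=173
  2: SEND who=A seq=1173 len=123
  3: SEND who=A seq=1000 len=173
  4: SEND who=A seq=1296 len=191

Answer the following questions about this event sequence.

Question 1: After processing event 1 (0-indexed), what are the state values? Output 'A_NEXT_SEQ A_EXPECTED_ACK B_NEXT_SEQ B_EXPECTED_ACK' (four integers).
After event 0: A_seq=1000 A_ack=7073 B_seq=7073 B_ack=1000
After event 1: A_seq=1173 A_ack=7073 B_seq=7073 B_ack=1000

1173 7073 7073 1000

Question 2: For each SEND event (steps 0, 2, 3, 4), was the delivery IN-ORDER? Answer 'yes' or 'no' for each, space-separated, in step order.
Step 0: SEND seq=7000 -> in-order
Step 2: SEND seq=1173 -> out-of-order
Step 3: SEND seq=1000 -> in-order
Step 4: SEND seq=1296 -> in-order

Answer: yes no yes yes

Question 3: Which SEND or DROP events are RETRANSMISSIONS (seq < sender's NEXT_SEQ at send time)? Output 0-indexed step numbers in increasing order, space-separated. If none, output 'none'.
Answer: 3

Derivation:
Step 0: SEND seq=7000 -> fresh
Step 1: DROP seq=1000 -> fresh
Step 2: SEND seq=1173 -> fresh
Step 3: SEND seq=1000 -> retransmit
Step 4: SEND seq=1296 -> fresh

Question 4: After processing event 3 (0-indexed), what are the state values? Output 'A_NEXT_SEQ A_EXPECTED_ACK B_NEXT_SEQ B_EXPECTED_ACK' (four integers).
After event 0: A_seq=1000 A_ack=7073 B_seq=7073 B_ack=1000
After event 1: A_seq=1173 A_ack=7073 B_seq=7073 B_ack=1000
After event 2: A_seq=1296 A_ack=7073 B_seq=7073 B_ack=1000
After event 3: A_seq=1296 A_ack=7073 B_seq=7073 B_ack=1296

1296 7073 7073 1296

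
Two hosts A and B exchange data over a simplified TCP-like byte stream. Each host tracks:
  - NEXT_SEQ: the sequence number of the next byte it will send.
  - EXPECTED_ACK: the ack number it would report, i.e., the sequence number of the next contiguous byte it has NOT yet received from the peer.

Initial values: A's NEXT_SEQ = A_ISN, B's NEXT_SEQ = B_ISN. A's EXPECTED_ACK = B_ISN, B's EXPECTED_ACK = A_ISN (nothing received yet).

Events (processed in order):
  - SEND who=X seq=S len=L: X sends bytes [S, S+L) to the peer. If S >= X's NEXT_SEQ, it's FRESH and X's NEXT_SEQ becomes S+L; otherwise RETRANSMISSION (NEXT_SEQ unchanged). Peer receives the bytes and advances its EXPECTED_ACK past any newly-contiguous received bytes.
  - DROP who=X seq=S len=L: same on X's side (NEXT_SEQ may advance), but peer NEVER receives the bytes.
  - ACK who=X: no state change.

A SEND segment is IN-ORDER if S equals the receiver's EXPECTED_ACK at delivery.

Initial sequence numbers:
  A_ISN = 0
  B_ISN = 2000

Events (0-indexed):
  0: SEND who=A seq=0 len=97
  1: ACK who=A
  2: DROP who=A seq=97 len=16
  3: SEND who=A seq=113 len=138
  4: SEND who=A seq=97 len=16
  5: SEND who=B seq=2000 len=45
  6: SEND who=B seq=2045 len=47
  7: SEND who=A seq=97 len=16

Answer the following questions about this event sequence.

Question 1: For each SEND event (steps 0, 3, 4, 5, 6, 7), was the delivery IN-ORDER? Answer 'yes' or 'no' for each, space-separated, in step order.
Answer: yes no yes yes yes no

Derivation:
Step 0: SEND seq=0 -> in-order
Step 3: SEND seq=113 -> out-of-order
Step 4: SEND seq=97 -> in-order
Step 5: SEND seq=2000 -> in-order
Step 6: SEND seq=2045 -> in-order
Step 7: SEND seq=97 -> out-of-order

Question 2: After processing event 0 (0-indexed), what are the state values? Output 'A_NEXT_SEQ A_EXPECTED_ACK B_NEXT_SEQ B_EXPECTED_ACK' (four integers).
After event 0: A_seq=97 A_ack=2000 B_seq=2000 B_ack=97

97 2000 2000 97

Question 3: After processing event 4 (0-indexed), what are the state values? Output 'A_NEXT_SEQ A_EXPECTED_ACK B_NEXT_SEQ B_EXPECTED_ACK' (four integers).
After event 0: A_seq=97 A_ack=2000 B_seq=2000 B_ack=97
After event 1: A_seq=97 A_ack=2000 B_seq=2000 B_ack=97
After event 2: A_seq=113 A_ack=2000 B_seq=2000 B_ack=97
After event 3: A_seq=251 A_ack=2000 B_seq=2000 B_ack=97
After event 4: A_seq=251 A_ack=2000 B_seq=2000 B_ack=251

251 2000 2000 251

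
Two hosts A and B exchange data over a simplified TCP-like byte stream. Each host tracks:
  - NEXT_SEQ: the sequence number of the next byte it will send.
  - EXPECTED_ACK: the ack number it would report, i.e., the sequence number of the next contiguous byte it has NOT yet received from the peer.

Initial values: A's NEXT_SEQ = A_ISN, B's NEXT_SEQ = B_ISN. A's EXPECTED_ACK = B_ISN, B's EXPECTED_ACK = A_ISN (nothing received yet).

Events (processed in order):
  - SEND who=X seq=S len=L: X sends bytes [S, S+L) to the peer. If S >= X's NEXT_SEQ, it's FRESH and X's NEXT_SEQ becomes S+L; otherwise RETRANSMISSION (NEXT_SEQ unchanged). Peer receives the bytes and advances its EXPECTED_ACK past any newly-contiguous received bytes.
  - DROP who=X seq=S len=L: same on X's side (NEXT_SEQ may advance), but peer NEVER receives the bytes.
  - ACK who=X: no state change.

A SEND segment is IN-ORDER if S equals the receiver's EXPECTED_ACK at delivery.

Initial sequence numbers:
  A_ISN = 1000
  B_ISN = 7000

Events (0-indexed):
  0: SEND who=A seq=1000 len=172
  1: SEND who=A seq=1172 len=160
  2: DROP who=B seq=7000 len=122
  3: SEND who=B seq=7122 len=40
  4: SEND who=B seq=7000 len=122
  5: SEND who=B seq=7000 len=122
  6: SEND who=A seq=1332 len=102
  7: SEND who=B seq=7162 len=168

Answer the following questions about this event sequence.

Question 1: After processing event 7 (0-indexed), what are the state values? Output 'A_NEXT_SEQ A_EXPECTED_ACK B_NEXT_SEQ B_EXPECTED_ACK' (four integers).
After event 0: A_seq=1172 A_ack=7000 B_seq=7000 B_ack=1172
After event 1: A_seq=1332 A_ack=7000 B_seq=7000 B_ack=1332
After event 2: A_seq=1332 A_ack=7000 B_seq=7122 B_ack=1332
After event 3: A_seq=1332 A_ack=7000 B_seq=7162 B_ack=1332
After event 4: A_seq=1332 A_ack=7162 B_seq=7162 B_ack=1332
After event 5: A_seq=1332 A_ack=7162 B_seq=7162 B_ack=1332
After event 6: A_seq=1434 A_ack=7162 B_seq=7162 B_ack=1434
After event 7: A_seq=1434 A_ack=7330 B_seq=7330 B_ack=1434

1434 7330 7330 1434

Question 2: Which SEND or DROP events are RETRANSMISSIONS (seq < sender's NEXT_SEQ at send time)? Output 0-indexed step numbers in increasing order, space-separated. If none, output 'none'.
Answer: 4 5

Derivation:
Step 0: SEND seq=1000 -> fresh
Step 1: SEND seq=1172 -> fresh
Step 2: DROP seq=7000 -> fresh
Step 3: SEND seq=7122 -> fresh
Step 4: SEND seq=7000 -> retransmit
Step 5: SEND seq=7000 -> retransmit
Step 6: SEND seq=1332 -> fresh
Step 7: SEND seq=7162 -> fresh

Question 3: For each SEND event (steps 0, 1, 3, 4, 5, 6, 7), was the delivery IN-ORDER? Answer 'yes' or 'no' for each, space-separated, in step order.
Step 0: SEND seq=1000 -> in-order
Step 1: SEND seq=1172 -> in-order
Step 3: SEND seq=7122 -> out-of-order
Step 4: SEND seq=7000 -> in-order
Step 5: SEND seq=7000 -> out-of-order
Step 6: SEND seq=1332 -> in-order
Step 7: SEND seq=7162 -> in-order

Answer: yes yes no yes no yes yes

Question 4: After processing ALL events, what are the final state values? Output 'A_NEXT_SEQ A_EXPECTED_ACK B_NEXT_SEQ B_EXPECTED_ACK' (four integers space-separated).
Answer: 1434 7330 7330 1434

Derivation:
After event 0: A_seq=1172 A_ack=7000 B_seq=7000 B_ack=1172
After event 1: A_seq=1332 A_ack=7000 B_seq=7000 B_ack=1332
After event 2: A_seq=1332 A_ack=7000 B_seq=7122 B_ack=1332
After event 3: A_seq=1332 A_ack=7000 B_seq=7162 B_ack=1332
After event 4: A_seq=1332 A_ack=7162 B_seq=7162 B_ack=1332
After event 5: A_seq=1332 A_ack=7162 B_seq=7162 B_ack=1332
After event 6: A_seq=1434 A_ack=7162 B_seq=7162 B_ack=1434
After event 7: A_seq=1434 A_ack=7330 B_seq=7330 B_ack=1434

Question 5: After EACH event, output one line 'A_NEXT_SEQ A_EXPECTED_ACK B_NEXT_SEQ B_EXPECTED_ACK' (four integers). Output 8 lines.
1172 7000 7000 1172
1332 7000 7000 1332
1332 7000 7122 1332
1332 7000 7162 1332
1332 7162 7162 1332
1332 7162 7162 1332
1434 7162 7162 1434
1434 7330 7330 1434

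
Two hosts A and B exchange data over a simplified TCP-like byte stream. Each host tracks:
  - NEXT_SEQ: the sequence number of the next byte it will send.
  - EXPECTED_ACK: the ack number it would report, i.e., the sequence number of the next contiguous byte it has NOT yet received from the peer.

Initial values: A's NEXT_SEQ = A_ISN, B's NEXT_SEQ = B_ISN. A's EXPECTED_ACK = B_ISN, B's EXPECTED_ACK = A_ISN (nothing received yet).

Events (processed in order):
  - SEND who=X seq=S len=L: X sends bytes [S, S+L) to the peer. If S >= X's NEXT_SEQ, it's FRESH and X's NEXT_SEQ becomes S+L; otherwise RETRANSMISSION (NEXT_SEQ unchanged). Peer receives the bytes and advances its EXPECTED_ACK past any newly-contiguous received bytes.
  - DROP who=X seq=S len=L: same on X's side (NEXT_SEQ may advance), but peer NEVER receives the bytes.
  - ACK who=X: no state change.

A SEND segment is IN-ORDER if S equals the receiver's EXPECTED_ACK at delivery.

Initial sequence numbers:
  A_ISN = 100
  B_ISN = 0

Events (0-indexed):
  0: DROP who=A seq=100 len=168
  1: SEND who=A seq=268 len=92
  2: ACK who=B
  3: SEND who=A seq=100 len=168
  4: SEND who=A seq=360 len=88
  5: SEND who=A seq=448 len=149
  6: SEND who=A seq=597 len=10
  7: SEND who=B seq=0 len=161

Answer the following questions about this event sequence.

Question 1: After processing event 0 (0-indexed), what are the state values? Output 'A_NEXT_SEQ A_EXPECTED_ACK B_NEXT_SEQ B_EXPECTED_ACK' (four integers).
After event 0: A_seq=268 A_ack=0 B_seq=0 B_ack=100

268 0 0 100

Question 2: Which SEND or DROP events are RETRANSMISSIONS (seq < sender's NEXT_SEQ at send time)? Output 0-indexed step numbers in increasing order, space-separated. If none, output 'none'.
Step 0: DROP seq=100 -> fresh
Step 1: SEND seq=268 -> fresh
Step 3: SEND seq=100 -> retransmit
Step 4: SEND seq=360 -> fresh
Step 5: SEND seq=448 -> fresh
Step 6: SEND seq=597 -> fresh
Step 7: SEND seq=0 -> fresh

Answer: 3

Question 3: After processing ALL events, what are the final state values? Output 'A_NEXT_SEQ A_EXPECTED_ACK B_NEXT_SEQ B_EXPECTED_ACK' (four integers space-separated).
Answer: 607 161 161 607

Derivation:
After event 0: A_seq=268 A_ack=0 B_seq=0 B_ack=100
After event 1: A_seq=360 A_ack=0 B_seq=0 B_ack=100
After event 2: A_seq=360 A_ack=0 B_seq=0 B_ack=100
After event 3: A_seq=360 A_ack=0 B_seq=0 B_ack=360
After event 4: A_seq=448 A_ack=0 B_seq=0 B_ack=448
After event 5: A_seq=597 A_ack=0 B_seq=0 B_ack=597
After event 6: A_seq=607 A_ack=0 B_seq=0 B_ack=607
After event 7: A_seq=607 A_ack=161 B_seq=161 B_ack=607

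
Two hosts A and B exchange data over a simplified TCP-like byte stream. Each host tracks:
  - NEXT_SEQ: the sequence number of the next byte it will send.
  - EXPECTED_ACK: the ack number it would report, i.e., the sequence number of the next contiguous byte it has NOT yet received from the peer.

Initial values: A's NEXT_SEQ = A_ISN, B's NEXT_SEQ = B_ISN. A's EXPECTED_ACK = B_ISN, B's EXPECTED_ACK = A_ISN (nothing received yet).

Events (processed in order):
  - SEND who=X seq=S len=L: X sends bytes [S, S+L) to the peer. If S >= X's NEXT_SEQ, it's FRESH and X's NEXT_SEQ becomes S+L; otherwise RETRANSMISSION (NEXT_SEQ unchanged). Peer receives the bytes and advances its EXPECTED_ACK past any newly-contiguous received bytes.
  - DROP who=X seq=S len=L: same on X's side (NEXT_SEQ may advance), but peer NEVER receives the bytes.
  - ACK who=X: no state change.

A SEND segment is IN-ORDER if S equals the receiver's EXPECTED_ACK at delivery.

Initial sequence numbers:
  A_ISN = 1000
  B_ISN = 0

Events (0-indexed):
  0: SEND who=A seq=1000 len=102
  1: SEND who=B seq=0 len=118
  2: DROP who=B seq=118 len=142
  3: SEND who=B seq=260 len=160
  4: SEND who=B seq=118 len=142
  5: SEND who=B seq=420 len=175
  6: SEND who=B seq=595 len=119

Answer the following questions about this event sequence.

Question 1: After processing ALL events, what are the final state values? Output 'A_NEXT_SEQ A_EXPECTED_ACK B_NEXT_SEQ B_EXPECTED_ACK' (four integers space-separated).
After event 0: A_seq=1102 A_ack=0 B_seq=0 B_ack=1102
After event 1: A_seq=1102 A_ack=118 B_seq=118 B_ack=1102
After event 2: A_seq=1102 A_ack=118 B_seq=260 B_ack=1102
After event 3: A_seq=1102 A_ack=118 B_seq=420 B_ack=1102
After event 4: A_seq=1102 A_ack=420 B_seq=420 B_ack=1102
After event 5: A_seq=1102 A_ack=595 B_seq=595 B_ack=1102
After event 6: A_seq=1102 A_ack=714 B_seq=714 B_ack=1102

Answer: 1102 714 714 1102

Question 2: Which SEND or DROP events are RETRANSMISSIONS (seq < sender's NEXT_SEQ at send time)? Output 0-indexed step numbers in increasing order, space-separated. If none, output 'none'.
Step 0: SEND seq=1000 -> fresh
Step 1: SEND seq=0 -> fresh
Step 2: DROP seq=118 -> fresh
Step 3: SEND seq=260 -> fresh
Step 4: SEND seq=118 -> retransmit
Step 5: SEND seq=420 -> fresh
Step 6: SEND seq=595 -> fresh

Answer: 4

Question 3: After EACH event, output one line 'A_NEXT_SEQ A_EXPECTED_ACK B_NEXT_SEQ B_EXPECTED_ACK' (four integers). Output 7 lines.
1102 0 0 1102
1102 118 118 1102
1102 118 260 1102
1102 118 420 1102
1102 420 420 1102
1102 595 595 1102
1102 714 714 1102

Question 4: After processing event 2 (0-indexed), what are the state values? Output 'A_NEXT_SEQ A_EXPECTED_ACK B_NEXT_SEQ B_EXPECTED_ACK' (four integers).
After event 0: A_seq=1102 A_ack=0 B_seq=0 B_ack=1102
After event 1: A_seq=1102 A_ack=118 B_seq=118 B_ack=1102
After event 2: A_seq=1102 A_ack=118 B_seq=260 B_ack=1102

1102 118 260 1102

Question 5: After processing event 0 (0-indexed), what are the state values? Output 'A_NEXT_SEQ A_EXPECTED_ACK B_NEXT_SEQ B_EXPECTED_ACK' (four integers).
After event 0: A_seq=1102 A_ack=0 B_seq=0 B_ack=1102

1102 0 0 1102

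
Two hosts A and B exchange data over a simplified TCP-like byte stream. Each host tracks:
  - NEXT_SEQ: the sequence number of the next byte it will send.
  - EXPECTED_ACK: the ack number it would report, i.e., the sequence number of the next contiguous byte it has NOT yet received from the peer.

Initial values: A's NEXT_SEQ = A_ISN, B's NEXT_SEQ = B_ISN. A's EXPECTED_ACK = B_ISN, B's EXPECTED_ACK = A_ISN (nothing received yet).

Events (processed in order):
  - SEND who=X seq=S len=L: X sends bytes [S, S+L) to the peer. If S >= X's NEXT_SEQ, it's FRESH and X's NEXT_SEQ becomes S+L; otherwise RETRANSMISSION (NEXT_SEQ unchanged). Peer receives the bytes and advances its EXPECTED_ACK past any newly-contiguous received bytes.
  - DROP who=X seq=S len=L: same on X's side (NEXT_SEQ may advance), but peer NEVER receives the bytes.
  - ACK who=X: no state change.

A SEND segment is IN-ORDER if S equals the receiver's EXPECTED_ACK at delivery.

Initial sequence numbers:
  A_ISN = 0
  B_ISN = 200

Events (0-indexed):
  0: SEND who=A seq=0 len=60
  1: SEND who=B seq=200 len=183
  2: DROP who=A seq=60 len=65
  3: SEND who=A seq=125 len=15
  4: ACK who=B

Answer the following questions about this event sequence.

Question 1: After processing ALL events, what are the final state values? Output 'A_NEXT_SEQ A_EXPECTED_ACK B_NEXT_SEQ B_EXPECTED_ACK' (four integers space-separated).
After event 0: A_seq=60 A_ack=200 B_seq=200 B_ack=60
After event 1: A_seq=60 A_ack=383 B_seq=383 B_ack=60
After event 2: A_seq=125 A_ack=383 B_seq=383 B_ack=60
After event 3: A_seq=140 A_ack=383 B_seq=383 B_ack=60
After event 4: A_seq=140 A_ack=383 B_seq=383 B_ack=60

Answer: 140 383 383 60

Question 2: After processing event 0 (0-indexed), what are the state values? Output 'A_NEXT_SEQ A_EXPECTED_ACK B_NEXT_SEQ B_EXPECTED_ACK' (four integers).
After event 0: A_seq=60 A_ack=200 B_seq=200 B_ack=60

60 200 200 60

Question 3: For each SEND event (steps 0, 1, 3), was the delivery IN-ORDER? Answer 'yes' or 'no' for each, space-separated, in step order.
Answer: yes yes no

Derivation:
Step 0: SEND seq=0 -> in-order
Step 1: SEND seq=200 -> in-order
Step 3: SEND seq=125 -> out-of-order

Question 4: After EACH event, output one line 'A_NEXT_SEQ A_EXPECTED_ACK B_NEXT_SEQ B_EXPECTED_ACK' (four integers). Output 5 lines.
60 200 200 60
60 383 383 60
125 383 383 60
140 383 383 60
140 383 383 60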